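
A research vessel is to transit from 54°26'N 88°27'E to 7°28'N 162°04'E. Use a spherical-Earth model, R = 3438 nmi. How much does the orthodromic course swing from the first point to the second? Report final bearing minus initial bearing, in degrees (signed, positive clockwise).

At departure: θ₁ = atan2(sin Δλ cos φ₂, cos φ₁ sin φ₂ − sin φ₁ cos φ₂ cos Δλ) = 99.07°
At arrival: θ₂ = atan2(sin Δλ cos φ₁, −cos φ₂ sin φ₁ + sin φ₂ cos φ₁ cos Δλ) = 144.60°
Δθ = θ₂ − θ₁ = +45.5°

+45.5°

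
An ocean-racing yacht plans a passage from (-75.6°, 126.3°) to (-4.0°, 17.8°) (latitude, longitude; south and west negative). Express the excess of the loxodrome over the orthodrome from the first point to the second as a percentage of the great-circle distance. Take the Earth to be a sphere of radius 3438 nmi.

Great circle: σ = 1.5819 rad → d_gc = Rσ = 5438.7 nmi
Rhumb: Δφ = +1.2497, Δλ = -1.8937, Δψ = +1.9990, q = Δφ/Δψ = 0.6251 → d_rh = R√(Δφ²+q²Δλ²) = 5918.0 nmi
Excess = (5918.0 − 5438.7) / 5438.7 = 479.3 / 5438.7 = 8.81% ≈ 8.8%

8.8%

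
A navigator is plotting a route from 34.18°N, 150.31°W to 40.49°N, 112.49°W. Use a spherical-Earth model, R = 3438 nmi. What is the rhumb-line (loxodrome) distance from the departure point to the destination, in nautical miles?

Rhumb course C = atan2(Δλ, Δψ) with Δψ = ln[tan(π/4+φ₂/2)/tan(π/4+φ₁/2)] = +0.1387, Δλ = +0.6601 → C = 78.14°
d = R·|Δφ| / |cos C| = 3438·0.11013 / 0.20558 = 1842 nmi

1842 nmi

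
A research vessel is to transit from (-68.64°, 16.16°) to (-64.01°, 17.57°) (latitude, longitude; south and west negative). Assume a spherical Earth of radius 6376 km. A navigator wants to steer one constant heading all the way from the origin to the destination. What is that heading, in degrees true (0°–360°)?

Δψ = ln[tan(π/4+φ₂/2)/tan(π/4+φ₁/2)] = +0.2019
Δλ = +0.0246 rad (taken the short way round)
course = atan2(Δλ, Δψ) = 6.95°

7.0°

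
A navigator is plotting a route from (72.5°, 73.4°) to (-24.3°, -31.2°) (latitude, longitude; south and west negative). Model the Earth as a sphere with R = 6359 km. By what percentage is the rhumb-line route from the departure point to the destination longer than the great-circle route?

5.0%

Great circle: σ = 2.0505 rad → d_gc = Rσ = 13039.4 km
Rhumb: Δφ = -1.6895, Δλ = -1.8256, Δψ = -2.3088, q = Δφ/Δψ = 0.7318 → d_rh = R√(Δφ²+q²Δλ²) = 13696.2 km
Excess = (13696.2 − 13039.4) / 13039.4 = 656.8 / 13039.4 = 5.04% ≈ 5.0%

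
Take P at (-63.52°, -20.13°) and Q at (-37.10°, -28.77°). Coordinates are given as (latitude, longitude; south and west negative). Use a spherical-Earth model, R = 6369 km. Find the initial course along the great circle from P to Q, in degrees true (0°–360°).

θ = atan2( sin Δλ·cos φ₂ ,  cos φ₁ sin φ₂ − sin φ₁ cos φ₂ cos Δλ )
  = atan2(-0.1198, +0.4368) = 344.66°

344.7°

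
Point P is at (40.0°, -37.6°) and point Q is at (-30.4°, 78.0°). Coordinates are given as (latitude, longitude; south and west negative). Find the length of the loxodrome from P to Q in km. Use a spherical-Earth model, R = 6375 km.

14305 km

Rhumb course C = atan2(Δλ, Δψ) with Δψ = ln[tan(π/4+φ₂/2)/tan(π/4+φ₁/2)] = -1.3203, Δλ = +2.0176 → C = 123.20°
d = R·|Δφ| / |cos C| = 6375·1.22871 / 0.54757 = 14305 km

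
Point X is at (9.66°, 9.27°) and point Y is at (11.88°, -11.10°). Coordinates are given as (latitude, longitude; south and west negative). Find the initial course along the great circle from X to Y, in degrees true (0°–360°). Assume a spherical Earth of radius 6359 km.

278.2°

θ = atan2( sin Δλ·cos φ₂ ,  cos φ₁ sin φ₂ − sin φ₁ cos φ₂ cos Δλ )
  = atan2(-0.3406, +0.0490) = 278.19°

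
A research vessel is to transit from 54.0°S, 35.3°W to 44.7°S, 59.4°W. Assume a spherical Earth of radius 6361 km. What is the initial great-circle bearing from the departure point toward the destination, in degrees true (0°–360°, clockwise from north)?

N = sin Δλ·cos φ₂ = -0.2902;  D = cos φ₁ sin φ₂ − sin φ₁ cos φ₂ cos Δλ = +0.1115
initial course = atan2(N, D) = 291.01°

291.0°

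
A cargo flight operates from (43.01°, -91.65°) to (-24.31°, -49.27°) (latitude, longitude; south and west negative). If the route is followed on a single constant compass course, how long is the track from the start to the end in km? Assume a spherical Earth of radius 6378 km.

8671 km

Rhumb course C = atan2(Δλ, Δψ) with Δψ = ln[tan(π/4+φ₂/2)/tan(π/4+φ₁/2)] = -1.2707, Δλ = +0.7397 → C = 149.80°
d = R·|Δφ| / |cos C| = 6378·1.17496 / 0.86424 = 8671 km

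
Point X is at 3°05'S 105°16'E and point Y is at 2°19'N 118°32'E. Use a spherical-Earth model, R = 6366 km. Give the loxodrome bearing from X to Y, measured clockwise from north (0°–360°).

67.8°

Δψ = ln[tan(π/4+φ₂/2)/tan(π/4+φ₁/2)] = +0.0943
Δλ = +0.2315 rad (taken the short way round)
course = atan2(Δλ, Δψ) = 67.84°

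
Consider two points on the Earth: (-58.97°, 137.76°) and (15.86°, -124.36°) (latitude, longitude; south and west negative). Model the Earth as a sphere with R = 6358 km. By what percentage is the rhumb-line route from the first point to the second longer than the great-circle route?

3.1%

Great circle: σ = 1.8778 rad → d_gc = Rσ = 11938.8 km
Rhumb: Δφ = +1.3060, Δλ = +1.7083, Δψ = +1.5620, q = Δφ/Δψ = 0.8361 → d_rh = R√(Δφ²+q²Δλ²) = 12305.8 km
Excess = (12305.8 − 11938.8) / 11938.8 = 367.0 / 11938.8 = 3.07% ≈ 3.1%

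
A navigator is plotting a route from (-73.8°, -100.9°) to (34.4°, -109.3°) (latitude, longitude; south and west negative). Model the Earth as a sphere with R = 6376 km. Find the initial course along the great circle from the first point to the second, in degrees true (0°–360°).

352.7°

N = sin Δλ·cos φ₂ = -0.1205;  D = cos φ₁ sin φ₂ − sin φ₁ cos φ₂ cos Δλ = +0.9415
initial course = atan2(N, D) = 352.70°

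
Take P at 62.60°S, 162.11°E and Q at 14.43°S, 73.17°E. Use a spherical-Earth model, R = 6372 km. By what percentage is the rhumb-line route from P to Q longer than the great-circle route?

Great circle: σ = 1.3392 rad → d_gc = Rσ = 8533.7 km
Rhumb: Δφ = +0.8407, Δλ = -1.5523, Δψ = +1.1570, q = Δφ/Δψ = 0.7267 → d_rh = R√(Δφ²+q²Δλ²) = 8964.4 km
Excess = (8964.4 − 8533.7) / 8533.7 = 430.7 / 8533.7 = 5.047% ≈ 5.0%

5.0%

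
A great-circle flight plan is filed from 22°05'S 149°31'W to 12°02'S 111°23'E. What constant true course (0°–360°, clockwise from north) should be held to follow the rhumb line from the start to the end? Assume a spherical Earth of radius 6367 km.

276.1°

Meridional parts: M(φ₁)=-0.3953, M(φ₂)=-0.2116 → ΔM = +0.1838;  Δλ = -1.7296 rad
tan C = Δλ / ΔM = -9.4125 → C = 276.06°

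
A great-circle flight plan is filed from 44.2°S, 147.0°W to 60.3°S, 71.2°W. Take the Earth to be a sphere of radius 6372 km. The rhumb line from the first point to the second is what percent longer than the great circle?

Great circle: σ = 0.8056 rad → d_gc = Rσ = 5133.0 km
Rhumb: Δφ = -0.2810, Δλ = +1.3230, Δψ = -0.4657, q = Δφ/Δψ = 0.6034 → d_rh = R√(Δφ²+q²Δλ²) = 5392.3 km
Excess = (5392.3 − 5133.0) / 5133.0 = 259.3 / 5133.0 = 5.052% ≈ 5.1%

5.1%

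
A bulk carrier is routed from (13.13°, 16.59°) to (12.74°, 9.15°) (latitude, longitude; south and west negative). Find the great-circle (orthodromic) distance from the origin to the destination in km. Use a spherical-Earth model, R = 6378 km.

cos σ = sin φ₁ sin φ₂ + cos φ₁ cos φ₂ cos Δλ
      = sin(13.13°)sin(12.74°) + cos(13.13°)cos(12.74°)cos(-7.44°) = 0.9920
σ = 7.261° → d = Rσ = 6378·0.12674 = 808 km

808 km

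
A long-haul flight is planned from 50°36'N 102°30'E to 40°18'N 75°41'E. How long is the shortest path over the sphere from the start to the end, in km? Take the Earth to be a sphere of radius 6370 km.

2366 km

cos σ = sin φ₁ sin φ₂ + cos φ₁ cos φ₂ cos Δλ
      = sin(50.60°)sin(40.30°) + cos(50.60°)cos(40.30°)cos(-26.82°) = 0.9318
σ = 21.279° → d = Rσ = 6370·0.37139 = 2366 km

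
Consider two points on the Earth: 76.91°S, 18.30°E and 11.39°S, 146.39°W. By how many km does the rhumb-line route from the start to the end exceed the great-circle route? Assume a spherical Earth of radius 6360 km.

Great circle: cos σ = sin φ₁ sin φ₂ + cos φ₁ cos φ₂ cos Δλ,  σ = 1.5926 rad → d_gc = 10128.8 km
Rhumb line: Δψ = +1.9650, q = Δφ/Δψ = 0.5819, d_rh = R√(Δφ²+q²Δλ²) = 12886.9 km
Excess = 12886.9 − 10128.8 = 2758.1 ≈ 2758 km

2758 km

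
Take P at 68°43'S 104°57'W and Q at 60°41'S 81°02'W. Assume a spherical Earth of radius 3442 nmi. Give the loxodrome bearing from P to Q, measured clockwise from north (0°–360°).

Δψ = ln[tan(π/4+φ₂/2)/tan(π/4+φ₁/2)] = +0.3308
Δλ = +0.4174 rad (taken the short way round)
course = atan2(Δλ, Δψ) = 51.60°

51.6°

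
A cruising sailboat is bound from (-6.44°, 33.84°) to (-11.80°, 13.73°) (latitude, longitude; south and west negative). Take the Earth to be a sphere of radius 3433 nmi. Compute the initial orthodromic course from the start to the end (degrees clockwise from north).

N = sin Δλ·cos φ₂ = -0.3366;  D = cos φ₁ sin φ₂ − sin φ₁ cos φ₂ cos Δλ = -0.1001
initial course = atan2(N, D) = 253.44°

253.4°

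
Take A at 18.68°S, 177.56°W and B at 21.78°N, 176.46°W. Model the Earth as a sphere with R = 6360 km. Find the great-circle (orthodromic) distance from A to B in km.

cos σ = sin φ₁ sin φ₂ + cos φ₁ cos φ₂ cos Δλ
      = sin(-18.68°)sin(21.78°) + cos(-18.68°)cos(21.78°)cos(1.10°) = 0.7607
σ = 40.474° → d = Rσ = 6360·0.70641 = 4493 km

4493 km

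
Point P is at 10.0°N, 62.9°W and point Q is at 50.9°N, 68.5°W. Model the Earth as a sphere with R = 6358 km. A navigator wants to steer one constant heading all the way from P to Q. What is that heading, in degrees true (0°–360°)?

Meridional parts: M(φ₁)=+0.1754, M(φ₂)=+1.0354 → ΔM = +0.8599;  Δλ = -0.0977 rad
tan C = Δλ / ΔM = -0.1137 → C = 353.52°

353.5°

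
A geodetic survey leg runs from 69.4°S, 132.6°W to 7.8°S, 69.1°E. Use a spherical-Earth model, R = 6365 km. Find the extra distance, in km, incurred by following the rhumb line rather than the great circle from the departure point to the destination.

Great circle: cos σ = sin φ₁ sin φ₂ + cos φ₁ cos φ₂ cos Δλ,  σ = 1.7689 rad → d_gc = 11259.3 km
Rhumb line: Δψ = +1.5687, q = Δφ/Δψ = 0.6854, d_rh = R√(Δφ²+q²Δλ²) = 13859.9 km
Excess = 13859.9 − 11259.3 = 2600.6 ≈ 2601 km

2601 km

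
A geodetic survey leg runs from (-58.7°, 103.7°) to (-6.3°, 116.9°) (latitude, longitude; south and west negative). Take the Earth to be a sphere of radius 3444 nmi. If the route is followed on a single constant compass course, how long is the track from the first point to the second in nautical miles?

Rhumb course C = atan2(Δλ, Δψ) with Δψ = ln[tan(π/4+φ₂/2)/tan(π/4+φ₁/2)] = +1.1623, Δλ = +0.2304 → C = 11.21°
d = R·|Δφ| / |cos C| = 3444·0.91455 / 0.98092 = 3211 nmi

3211 nmi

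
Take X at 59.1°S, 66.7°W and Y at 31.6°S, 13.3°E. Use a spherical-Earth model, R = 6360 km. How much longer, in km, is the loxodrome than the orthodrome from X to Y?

Great circle: cos σ = sin φ₁ sin φ₂ + cos φ₁ cos φ₂ cos Δλ,  σ = 1.0174 rad → d_gc = 6470.8 km
Rhumb line: Δψ = +0.7041, q = Δφ/Δψ = 0.6816, d_rh = R√(Δφ²+q²Δλ²) = 6779.2 km
Excess = 6779.2 − 6470.8 = 308.4 ≈ 308 km

308 km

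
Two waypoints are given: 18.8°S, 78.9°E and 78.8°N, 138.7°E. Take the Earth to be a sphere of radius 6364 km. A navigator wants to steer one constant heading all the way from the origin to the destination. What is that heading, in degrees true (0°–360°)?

21.4°

Meridional parts: M(φ₁)=-0.3342, M(φ₂)=+2.3223 → ΔM = +2.6564;  Δλ = +1.0437 rad
tan C = Δλ / ΔM = +0.3929 → C = 21.45°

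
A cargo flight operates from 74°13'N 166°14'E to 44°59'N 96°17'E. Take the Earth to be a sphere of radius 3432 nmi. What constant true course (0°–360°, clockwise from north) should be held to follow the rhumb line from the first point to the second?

Δψ = ln[tan(π/4+φ₂/2)/tan(π/4+φ₁/2)] = -1.0951
Δλ = -1.2209 rad (taken the short way round)
course = atan2(Δλ, Δψ) = 228.11°

228.1°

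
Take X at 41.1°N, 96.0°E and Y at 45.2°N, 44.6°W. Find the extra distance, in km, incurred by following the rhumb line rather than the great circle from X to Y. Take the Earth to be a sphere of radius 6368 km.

Great circle: cos σ = sin φ₁ sin φ₂ + cos φ₁ cos φ₂ cos Δλ,  σ = 1.5146 rad → d_gc = 9645.1 km
Rhumb line: Δψ = +0.0981, q = Δφ/Δψ = 0.7291, d_rh = R√(Δφ²+q²Δλ²) = 11403.1 km
Excess = 11403.1 − 9645.1 = 1758.0 ≈ 1758 km

1758 km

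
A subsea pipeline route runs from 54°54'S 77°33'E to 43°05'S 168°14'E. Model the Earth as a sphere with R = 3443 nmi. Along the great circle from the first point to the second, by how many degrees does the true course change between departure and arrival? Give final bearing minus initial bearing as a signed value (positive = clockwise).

-75.0°

At departure: θ₁ = atan2(sin Δλ cos φ₂, cos φ₁ sin φ₂ − sin φ₁ cos φ₂ cos Δλ) = 118.70°
At arrival: θ₂ = atan2(sin Δλ cos φ₁, −cos φ₂ sin φ₁ + sin φ₂ cos φ₁ cos Δλ) = 43.67°
Δθ = θ₂ − θ₁ = -75.0°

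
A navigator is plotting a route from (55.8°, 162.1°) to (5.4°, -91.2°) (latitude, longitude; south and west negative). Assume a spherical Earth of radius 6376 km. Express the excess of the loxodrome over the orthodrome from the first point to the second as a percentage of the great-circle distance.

5.7%

Great circle: σ = 1.6539 rad → d_gc = Rσ = 10545.0 km
Rhumb: Δφ = -0.8796, Δλ = +1.8623, Δψ = -1.0844, q = Δφ/Δψ = 0.8112 → d_rh = R√(Δφ²+q²Δλ²) = 11145.5 km
Excess = (11145.5 − 10545.0) / 10545.0 = 600.5 / 10545.0 = 5.69% ≈ 5.7%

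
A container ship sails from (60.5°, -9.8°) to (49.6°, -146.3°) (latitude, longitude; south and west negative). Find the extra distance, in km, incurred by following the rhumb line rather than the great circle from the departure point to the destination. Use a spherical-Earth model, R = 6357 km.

1543 km

Great circle: cos σ = sin φ₁ sin φ₂ + cos φ₁ cos φ₂ cos Δλ,  σ = 1.1249 rad → d_gc = 7150.7 km
Rhumb line: Δψ = -0.3347, q = Δφ/Δψ = 0.5684, d_rh = R√(Δφ²+q²Δλ²) = 8693.3 km
Excess = 8693.3 − 7150.7 = 1542.6 ≈ 1543 km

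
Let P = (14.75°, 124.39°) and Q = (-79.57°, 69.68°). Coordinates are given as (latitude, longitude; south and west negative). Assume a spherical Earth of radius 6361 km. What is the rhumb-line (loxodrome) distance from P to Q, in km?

Rhumb course C = atan2(Δλ, Δψ) with Δψ = ln[tan(π/4+φ₂/2)/tan(π/4+φ₁/2)] = -2.6542, Δλ = -0.9549 → C = 199.79°
d = R·|Δφ| / |cos C| = 6361·1.64619 / 0.94096 = 11128 km

11128 km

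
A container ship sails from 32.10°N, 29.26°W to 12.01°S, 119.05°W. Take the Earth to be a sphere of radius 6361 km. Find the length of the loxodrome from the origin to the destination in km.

Δψ = ln[tan(π/4+φ₂/2)/tan(π/4+φ₁/2)] = -0.8033;  Δφ = -0.7699 rad,  Δλ = -1.5671 rad
q = Δφ/Δψ = 0.9584
d = R·√(Δφ² + q²Δλ²) = 6361·1.68779 = 10736 km

10736 km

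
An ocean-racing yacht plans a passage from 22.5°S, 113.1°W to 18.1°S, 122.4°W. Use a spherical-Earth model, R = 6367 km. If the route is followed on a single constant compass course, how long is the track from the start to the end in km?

1085 km

Δψ = ln[tan(π/4+φ₂/2)/tan(π/4+φ₁/2)] = +0.0819;  Δφ = +0.0768 rad,  Δλ = -0.1623 rad
q = Δφ/Δψ = 0.9376
d = R·√(Δφ² + q²Δλ²) = 6367·0.17046 = 1085 km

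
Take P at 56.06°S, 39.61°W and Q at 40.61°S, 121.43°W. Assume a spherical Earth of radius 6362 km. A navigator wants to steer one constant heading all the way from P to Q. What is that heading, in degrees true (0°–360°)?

286.0°

Meridional parts: M(φ₁)=-1.1869, M(φ₂)=-0.7769 → ΔM = +0.4101;  Δλ = -1.4280 rad
tan C = Δλ / ΔM = -3.4825 → C = 286.02°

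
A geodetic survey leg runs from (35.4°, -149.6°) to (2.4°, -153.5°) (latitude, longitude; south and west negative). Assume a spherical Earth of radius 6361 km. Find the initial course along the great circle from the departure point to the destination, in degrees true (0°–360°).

N = sin Δλ·cos φ₂ = -0.0680;  D = cos φ₁ sin φ₂ − sin φ₁ cos φ₂ cos Δλ = -0.5433
initial course = atan2(N, D) = 187.13°

187.1°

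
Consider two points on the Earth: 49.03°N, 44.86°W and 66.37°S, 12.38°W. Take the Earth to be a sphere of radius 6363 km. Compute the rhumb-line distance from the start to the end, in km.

13129 km

Δψ = ln[tan(π/4+φ₂/2)/tan(π/4+φ₁/2)] = -2.5491;  Δφ = -2.0141 rad,  Δλ = +0.5669 rad
q = Δφ/Δψ = 0.7901
d = R·√(Δφ² + q²Δλ²) = 6363·2.06331 = 13129 km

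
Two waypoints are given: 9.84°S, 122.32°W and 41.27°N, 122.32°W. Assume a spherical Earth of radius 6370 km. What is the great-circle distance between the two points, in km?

cos σ = sin φ₁ sin φ₂ + cos φ₁ cos φ₂ cos Δλ
      = sin(-9.84°)sin(41.27°) + cos(-9.84°)cos(41.27°)cos(0.00°) = 0.6278
σ = 51.110° → d = Rσ = 6370·0.89204 = 5682 km

5682 km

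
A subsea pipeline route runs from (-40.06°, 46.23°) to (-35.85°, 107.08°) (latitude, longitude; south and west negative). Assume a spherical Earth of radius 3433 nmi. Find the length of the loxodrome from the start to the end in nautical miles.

2884 nmi

Δψ = ln[tan(π/4+φ₂/2)/tan(π/4+φ₁/2)] = +0.0932;  Δφ = +0.0735 rad,  Δλ = +1.0620 rad
q = Δφ/Δψ = 0.7881
d = R·√(Δφ² + q²Δλ²) = 3433·0.84021 = 2884 nmi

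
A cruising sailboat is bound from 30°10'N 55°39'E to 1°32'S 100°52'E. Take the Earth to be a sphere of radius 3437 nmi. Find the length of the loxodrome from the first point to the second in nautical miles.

3213 nmi

Rhumb course C = atan2(Δλ, Δψ) with Δψ = ln[tan(π/4+φ₂/2)/tan(π/4+φ₁/2)] = -0.5794, Δλ = +0.7892 → C = 126.29°
d = R·|Δφ| / |cos C| = 3437·0.55327 / 0.59183 = 3213 nmi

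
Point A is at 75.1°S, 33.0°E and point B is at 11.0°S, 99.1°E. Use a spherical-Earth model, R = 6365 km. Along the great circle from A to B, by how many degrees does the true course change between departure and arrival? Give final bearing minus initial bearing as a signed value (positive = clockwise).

-55.3°

At departure: θ₁ = atan2(sin Δλ cos φ₂, cos φ₁ sin φ₂ − sin φ₁ cos φ₂ cos Δλ) = 69.52°
At arrival: θ₂ = atan2(sin Δλ cos φ₁, −cos φ₂ sin φ₁ + sin φ₂ cos φ₁ cos Δλ) = 14.20°
Δθ = θ₂ − θ₁ = -55.3°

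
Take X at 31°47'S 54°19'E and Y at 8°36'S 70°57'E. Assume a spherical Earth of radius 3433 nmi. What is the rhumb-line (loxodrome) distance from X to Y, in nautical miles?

Rhumb course C = atan2(Δλ, Δψ) with Δψ = ln[tan(π/4+φ₂/2)/tan(π/4+φ₁/2)] = +0.4349, Δλ = +0.2903 → C = 33.72°
d = R·|Δφ| / |cos C| = 3433·0.40463 / 0.83173 = 1670 nmi

1670 nmi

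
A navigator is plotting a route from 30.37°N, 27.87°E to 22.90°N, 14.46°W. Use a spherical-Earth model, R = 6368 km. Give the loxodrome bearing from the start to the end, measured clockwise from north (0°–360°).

Δψ = ln[tan(π/4+φ₂/2)/tan(π/4+φ₁/2)] = -0.1460
Δλ = -0.7388 rad (taken the short way round)
course = atan2(Δλ, Δψ) = 258.82°

258.8°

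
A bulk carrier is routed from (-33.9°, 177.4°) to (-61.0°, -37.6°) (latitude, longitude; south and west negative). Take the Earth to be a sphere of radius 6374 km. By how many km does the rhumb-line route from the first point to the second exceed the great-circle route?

1977 km

Great circle: cos σ = sin φ₁ sin φ₂ + cos φ₁ cos φ₂ cos Δλ,  σ = 1.4119 rad → d_gc = 8999.7 km
Rhumb line: Δψ = -0.7229, q = Δφ/Δψ = 0.6543, d_rh = R√(Δφ²+q²Δλ²) = 10977.1 km
Excess = 10977.1 − 8999.7 = 1977.4 ≈ 1977 km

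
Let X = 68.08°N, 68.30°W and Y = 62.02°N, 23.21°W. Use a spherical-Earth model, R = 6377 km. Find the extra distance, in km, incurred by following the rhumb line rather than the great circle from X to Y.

Great circle: cos σ = sin φ₁ sin φ₂ + cos φ₁ cos φ₂ cos Δλ,  σ = 0.3395 rad → d_gc = 2165.0 km
Rhumb line: Δψ = -0.2519, q = Δφ/Δψ = 0.4198, d_rh = R√(Δφ²+q²Δλ²) = 2212.1 km
Excess = 2212.1 − 2165.0 = 47.1 ≈ 47 km

47 km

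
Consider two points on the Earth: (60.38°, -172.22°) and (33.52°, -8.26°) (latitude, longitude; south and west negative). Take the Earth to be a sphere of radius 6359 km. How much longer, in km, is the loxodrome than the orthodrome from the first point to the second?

Great circle: cos σ = sin φ₁ sin φ₂ + cos φ₁ cos φ₂ cos Δλ,  σ = 1.4866 rad → d_gc = 9453.5 km
Rhumb line: Δψ = -0.7087, q = Δφ/Δψ = 0.6615, d_rh = R√(Δφ²+q²Δλ²) = 12400.5 km
Excess = 12400.5 − 9453.5 = 2947.0 ≈ 2947 km

2947 km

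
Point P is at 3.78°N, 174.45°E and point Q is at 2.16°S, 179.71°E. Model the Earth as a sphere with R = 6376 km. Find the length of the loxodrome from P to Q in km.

883 km

Δψ = ln[tan(π/4+φ₂/2)/tan(π/4+φ₁/2)] = -0.1037;  Δφ = -0.1037 rad,  Δλ = +0.0918 rad
q = Δφ/Δψ = 0.9995
d = R·√(Δφ² + q²Δλ²) = 6376·0.13844 = 883 km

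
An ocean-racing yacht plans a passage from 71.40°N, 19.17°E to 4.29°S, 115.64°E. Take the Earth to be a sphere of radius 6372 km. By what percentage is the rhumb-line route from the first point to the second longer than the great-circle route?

Great circle: σ = 1.6777 rad → d_gc = Rσ = 10690.5 km
Rhumb: Δφ = -1.3210, Δλ = +1.6837, Δψ = -1.8843, q = Δφ/Δψ = 0.7011 → d_rh = R√(Δφ²+q²Δλ²) = 11288.5 km
Excess = (11288.5 − 10690.5) / 10690.5 = 598.0 / 10690.5 = 5.59% ≈ 5.6%

5.6%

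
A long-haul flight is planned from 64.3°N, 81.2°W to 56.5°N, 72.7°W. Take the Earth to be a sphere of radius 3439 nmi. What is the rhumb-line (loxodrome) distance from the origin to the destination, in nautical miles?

531 nmi

Δψ = ln[tan(π/4+φ₂/2)/tan(π/4+φ₁/2)] = -0.2772;  Δφ = -0.1361 rad,  Δλ = +0.1484 rad
q = Δφ/Δψ = 0.4912
d = R·√(Δφ² + q²Δλ²) = 3439·0.15441 = 531 nmi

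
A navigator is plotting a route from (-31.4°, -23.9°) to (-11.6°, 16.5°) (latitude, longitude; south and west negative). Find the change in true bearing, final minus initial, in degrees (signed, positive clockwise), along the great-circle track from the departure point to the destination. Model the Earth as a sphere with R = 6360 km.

At departure: θ₁ = atan2(sin Δλ cos φ₂, cos φ₁ sin φ₂ − sin φ₁ cos φ₂ cos Δλ) = 71.13°
At arrival: θ₂ = atan2(sin Δλ cos φ₁, −cos φ₂ sin φ₁ + sin φ₂ cos φ₁ cos Δλ) = 55.54°
Δθ = θ₂ − θ₁ = -15.6°

-15.6°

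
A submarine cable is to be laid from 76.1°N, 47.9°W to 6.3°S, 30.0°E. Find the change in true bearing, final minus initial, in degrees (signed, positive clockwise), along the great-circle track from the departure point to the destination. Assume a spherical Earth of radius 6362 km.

At departure: θ₁ = atan2(sin Δλ cos φ₂, cos φ₁ sin φ₂ − sin φ₁ cos φ₂ cos Δλ) = 103.24°
At arrival: θ₂ = atan2(sin Δλ cos φ₁, −cos φ₂ sin φ₁ + sin φ₂ cos φ₁ cos Δλ) = 166.39°
Δθ = θ₂ − θ₁ = +63.2°

+63.2°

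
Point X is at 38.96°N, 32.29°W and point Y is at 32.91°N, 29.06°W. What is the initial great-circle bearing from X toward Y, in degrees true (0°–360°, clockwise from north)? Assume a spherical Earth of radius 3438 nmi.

155.7°

θ = atan2( sin Δλ·cos φ₂ ,  cos φ₁ sin φ₂ − sin φ₁ cos φ₂ cos Δλ )
  = atan2(+0.0473, -0.1046) = 155.66°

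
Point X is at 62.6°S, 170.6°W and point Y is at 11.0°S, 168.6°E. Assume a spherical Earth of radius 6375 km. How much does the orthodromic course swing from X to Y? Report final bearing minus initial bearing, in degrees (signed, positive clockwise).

+13.9°

At departure: θ₁ = atan2(sin Δλ cos φ₂, cos φ₁ sin φ₂ − sin φ₁ cos φ₂ cos Δλ) = 334.38°
At arrival: θ₂ = atan2(sin Δλ cos φ₁, −cos φ₂ sin φ₁ + sin φ₂ cos φ₁ cos Δλ) = 348.30°
Δθ = θ₂ − θ₁ = +13.9°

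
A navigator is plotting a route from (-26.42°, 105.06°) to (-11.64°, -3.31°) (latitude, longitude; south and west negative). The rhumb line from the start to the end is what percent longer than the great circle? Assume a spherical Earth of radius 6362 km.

2.4%

Great circle: σ = 1.7586 rad → d_gc = Rσ = 11187.9 km
Rhumb: Δφ = +0.2580, Δλ = -1.8914, Δψ = +0.2738, q = Δφ/Δψ = 0.9421 → d_rh = R√(Δφ²+q²Δλ²) = 11454.6 km
Excess = (11454.6 − 11187.9) / 11187.9 = 266.7 / 11187.9 = 2.38% ≈ 2.4%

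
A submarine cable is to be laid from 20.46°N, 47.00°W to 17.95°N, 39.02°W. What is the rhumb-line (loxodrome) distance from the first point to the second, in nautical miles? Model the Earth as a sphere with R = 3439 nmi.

Rhumb course C = atan2(Δλ, Δψ) with Δψ = ln[tan(π/4+φ₂/2)/tan(π/4+φ₁/2)] = -0.0464, Δλ = +0.1393 → C = 108.42°
d = R·|Δφ| / |cos C| = 3439·0.04381 / 0.31603 = 477 nmi

477 nmi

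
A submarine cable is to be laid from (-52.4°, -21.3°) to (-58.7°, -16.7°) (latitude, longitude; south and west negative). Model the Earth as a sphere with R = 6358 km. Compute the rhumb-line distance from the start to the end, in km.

756 km

Δψ = ln[tan(π/4+φ₂/2)/tan(π/4+φ₁/2)] = -0.1949;  Δφ = -0.1100 rad,  Δλ = +0.0803 rad
q = Δφ/Δψ = 0.5642
d = R·√(Δφ² + q²Δλ²) = 6358·0.11892 = 756 km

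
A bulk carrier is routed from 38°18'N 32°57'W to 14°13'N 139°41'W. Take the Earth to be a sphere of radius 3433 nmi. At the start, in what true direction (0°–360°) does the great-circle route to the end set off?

N = sin Δλ·cos φ₂ = -0.9283;  D = cos φ₁ sin φ₂ − sin φ₁ cos φ₂ cos Δλ = +0.3657
initial course = atan2(N, D) = 291.50°

291.5°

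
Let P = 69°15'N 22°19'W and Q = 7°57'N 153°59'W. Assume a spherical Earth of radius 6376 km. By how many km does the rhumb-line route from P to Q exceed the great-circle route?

1474 km

Great circle: cos σ = sin φ₁ sin φ₂ + cos φ₁ cos φ₂ cos Δλ,  σ = 1.6749 rad → d_gc = 10679.3 km
Rhumb line: Δψ = -1.5586, q = Δφ/Δψ = 0.6864, d_rh = R√(Δφ²+q²Δλ²) = 12152.9 km
Excess = 12152.9 − 10679.3 = 1473.6 ≈ 1474 km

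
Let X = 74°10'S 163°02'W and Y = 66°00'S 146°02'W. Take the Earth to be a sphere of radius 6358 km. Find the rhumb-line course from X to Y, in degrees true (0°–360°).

35.0°

Meridional parts: M(φ₁)=-1.9729, M(φ₂)=-1.5485 → ΔM = +0.4243;  Δλ = +0.2967 rad
tan C = Δλ / ΔM = +0.6993 → C = 34.96°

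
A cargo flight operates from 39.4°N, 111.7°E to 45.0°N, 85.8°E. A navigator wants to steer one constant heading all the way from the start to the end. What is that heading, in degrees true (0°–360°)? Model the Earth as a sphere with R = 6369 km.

286.3°

Meridional parts: M(φ₁)=+0.7493, M(φ₂)=+0.8814 → ΔM = +0.1321;  Δλ = -0.4520 rad
tan C = Δλ / ΔM = -3.4226 → C = 286.29°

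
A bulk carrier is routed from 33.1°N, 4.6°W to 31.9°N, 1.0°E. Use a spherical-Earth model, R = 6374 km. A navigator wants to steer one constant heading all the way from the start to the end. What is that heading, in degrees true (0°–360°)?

Meridional parts: M(φ₁)=+0.6128, M(φ₂)=+0.5880 → ΔM = -0.0248;  Δλ = +0.0977 rad
tan C = Δλ / ΔM = -3.9357 → C = 104.26°

104.3°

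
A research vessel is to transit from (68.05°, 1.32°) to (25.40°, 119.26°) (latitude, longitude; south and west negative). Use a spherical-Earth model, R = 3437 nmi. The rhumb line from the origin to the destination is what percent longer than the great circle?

12.5%

Great circle: σ = 1.3288 rad → d_gc = Rσ = 4567.1 nmi
Rhumb: Δφ = -0.7444, Δλ = +2.0584, Δψ = -1.1817, q = Δφ/Δψ = 0.6299 → d_rh = R√(Δφ²+q²Δλ²) = 5138.9 nmi
Excess = (5138.9 − 4567.1) / 4567.1 = 571.8 / 4567.1 = 12.52% ≈ 12.5%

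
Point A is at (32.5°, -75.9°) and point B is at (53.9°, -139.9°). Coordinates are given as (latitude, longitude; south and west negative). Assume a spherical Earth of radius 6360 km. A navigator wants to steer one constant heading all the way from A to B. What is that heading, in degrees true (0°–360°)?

295.0°

Meridional parts: M(φ₁)=+0.6004, M(φ₂)=+1.1212 → ΔM = +0.5209;  Δλ = -1.1170 rad
tan C = Δλ / ΔM = -2.1446 → C = 295.00°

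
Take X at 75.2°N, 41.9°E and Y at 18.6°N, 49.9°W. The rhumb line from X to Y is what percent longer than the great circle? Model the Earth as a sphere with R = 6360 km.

Great circle: σ = 1.2653 rad → d_gc = Rσ = 8047.3 km
Rhumb: Δφ = -0.9879, Δλ = -1.6022, Δψ = -1.7107, q = Δφ/Δψ = 0.5775 → d_rh = R√(Δφ²+q²Δλ²) = 8608.1 km
Excess = (8608.1 − 8047.3) / 8047.3 = 560.8 / 8047.3 = 6.97% ≈ 7.0%

7.0%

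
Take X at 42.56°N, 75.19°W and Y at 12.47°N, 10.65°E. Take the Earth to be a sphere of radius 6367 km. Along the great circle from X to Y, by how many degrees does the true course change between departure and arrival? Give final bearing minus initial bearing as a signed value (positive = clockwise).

+48.0°

At departure: θ₁ = atan2(sin Δλ cos φ₂, cos φ₁ sin φ₂ − sin φ₁ cos φ₂ cos Δλ) = 83.49°
At arrival: θ₂ = atan2(sin Δλ cos φ₁, −cos φ₂ sin φ₁ + sin φ₂ cos φ₁ cos Δλ) = 131.45°
Δθ = θ₂ − θ₁ = +48.0°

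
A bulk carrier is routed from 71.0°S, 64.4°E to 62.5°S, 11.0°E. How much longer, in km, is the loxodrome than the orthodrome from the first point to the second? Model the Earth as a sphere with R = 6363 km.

76 km

Great circle: cos σ = sin φ₁ sin φ₂ + cos φ₁ cos φ₂ cos Δλ,  σ = 0.3809 rad → d_gc = 2423.91 km
Rhumb line: Δψ = +0.3800, q = Δφ/Δψ = 0.3904, d_rh = R√(Δφ²+q²Δλ²) = 2500.36 km
Excess = 2500.36 − 2423.91 = 76.45 ≈ 76 km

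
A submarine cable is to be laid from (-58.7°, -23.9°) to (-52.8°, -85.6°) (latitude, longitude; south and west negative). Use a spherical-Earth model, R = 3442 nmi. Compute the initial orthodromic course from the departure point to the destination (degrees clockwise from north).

252.4°

θ = atan2( sin Δλ·cos φ₂ ,  cos φ₁ sin φ₂ − sin φ₁ cos φ₂ cos Δλ )
  = atan2(-0.5323, -0.1689) = 252.40°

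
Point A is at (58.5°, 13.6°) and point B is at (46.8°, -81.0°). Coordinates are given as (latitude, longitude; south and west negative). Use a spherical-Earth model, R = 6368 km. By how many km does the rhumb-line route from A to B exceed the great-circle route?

500 km

Great circle: cos σ = sin φ₁ sin φ₂ + cos φ₁ cos φ₂ cos Δλ,  σ = 0.9362 rad → d_gc = 5961.6 km
Rhumb line: Δψ = -0.3392, q = Δφ/Δψ = 0.6020, d_rh = R√(Δφ²+q²Δλ²) = 6461.4 km
Excess = 6461.4 − 5961.6 = 499.8 ≈ 500 km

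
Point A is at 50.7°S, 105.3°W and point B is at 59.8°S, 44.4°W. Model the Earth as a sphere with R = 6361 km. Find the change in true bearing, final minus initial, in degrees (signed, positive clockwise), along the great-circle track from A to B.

-51.7°

At departure: θ₁ = atan2(sin Δλ cos φ₂, cos φ₁ sin φ₂ − sin φ₁ cos φ₂ cos Δλ) = 129.17°
At arrival: θ₂ = atan2(sin Δλ cos φ₁, −cos φ₂ sin φ₁ + sin φ₂ cos φ₁ cos Δλ) = 77.47°
Δθ = θ₂ − θ₁ = -51.7°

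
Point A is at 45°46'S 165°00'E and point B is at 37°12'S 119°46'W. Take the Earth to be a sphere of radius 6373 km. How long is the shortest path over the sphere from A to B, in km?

cos σ = sin φ₁ sin φ₂ + cos φ₁ cos φ₂ cos Δλ
      = sin(-45.77°)sin(-37.20°) + cos(-45.77°)cos(-37.20°)cos(75.23°) = 0.5748
σ = 54.913° → d = Rσ = 6373·0.95841 = 6108 km

6108 km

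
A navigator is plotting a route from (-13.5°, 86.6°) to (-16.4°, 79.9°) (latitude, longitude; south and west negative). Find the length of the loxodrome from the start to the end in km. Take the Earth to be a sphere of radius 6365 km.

788 km

Δψ = ln[tan(π/4+φ₂/2)/tan(π/4+φ₁/2)] = -0.0524;  Δφ = -0.0506 rad,  Δλ = -0.1169 rad
q = Δφ/Δψ = 0.9660
d = R·√(Δφ² + q²Δλ²) = 6365·0.12379 = 788 km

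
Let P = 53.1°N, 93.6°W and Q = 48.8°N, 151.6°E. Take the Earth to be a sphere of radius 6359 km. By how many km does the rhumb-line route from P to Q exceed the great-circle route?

912 km

Great circle: cos σ = sin φ₁ sin φ₂ + cos φ₁ cos φ₂ cos Δλ,  σ = 1.1199 rad → d_gc = 7121.2 km
Rhumb line: Δψ = -0.1192, q = Δφ/Δψ = 0.6294, d_rh = R√(Δφ²+q²Δλ²) = 8033.5 km
Excess = 8033.5 − 7121.2 = 912.3 ≈ 912 km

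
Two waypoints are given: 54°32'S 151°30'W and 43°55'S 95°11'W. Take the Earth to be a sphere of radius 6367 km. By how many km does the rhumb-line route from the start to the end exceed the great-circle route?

Great circle: cos σ = sin φ₁ sin φ₂ + cos φ₁ cos φ₂ cos Δλ,  σ = 0.6489 rad → d_gc = 4131.9 km
Rhumb line: Δψ = +0.2852, q = Δφ/Δψ = 0.6496, d_rh = R√(Δφ²+q²Δλ²) = 4233.2 km
Excess = 4233.2 − 4131.9 = 101.3 ≈ 101 km

101 km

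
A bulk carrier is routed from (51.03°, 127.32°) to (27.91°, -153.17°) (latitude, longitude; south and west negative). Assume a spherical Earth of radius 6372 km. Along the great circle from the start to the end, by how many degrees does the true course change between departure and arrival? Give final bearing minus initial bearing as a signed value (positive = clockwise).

Initial bearing θ₁ = atan2(sin Δλ cos φ₂, cos φ₁ sin φ₂ − sin φ₁ cos φ₂ cos Δλ) = 78.97°
Final bearing θ₂ = (initial bearing from the destination back to the start) + 180° = 135.69°
Δθ = θ₂ − θ₁ = +56.7°

+56.7°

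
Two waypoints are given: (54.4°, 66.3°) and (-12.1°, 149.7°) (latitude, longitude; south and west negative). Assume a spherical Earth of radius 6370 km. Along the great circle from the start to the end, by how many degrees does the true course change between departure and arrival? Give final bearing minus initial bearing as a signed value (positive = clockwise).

At departure: θ₁ = atan2(sin Δλ cos φ₂, cos φ₁ sin φ₂ − sin φ₁ cos φ₂ cos Δλ) = 102.39°
At arrival: θ₂ = atan2(sin Δλ cos φ₁, −cos φ₂ sin φ₁ + sin φ₂ cos φ₁ cos Δλ) = 144.45°
Δθ = θ₂ − θ₁ = +42.1°

+42.1°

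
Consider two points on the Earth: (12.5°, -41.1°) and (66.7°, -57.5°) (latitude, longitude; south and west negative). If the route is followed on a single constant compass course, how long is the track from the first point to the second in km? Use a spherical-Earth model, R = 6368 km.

6156 km

Rhumb course C = atan2(Δλ, Δψ) with Δψ = ln[tan(π/4+φ₂/2)/tan(π/4+φ₁/2)] = +1.3591, Δλ = -0.2862 → C = 348.11°
d = R·|Δφ| / |cos C| = 6368·0.94597 / 0.97853 = 6156 km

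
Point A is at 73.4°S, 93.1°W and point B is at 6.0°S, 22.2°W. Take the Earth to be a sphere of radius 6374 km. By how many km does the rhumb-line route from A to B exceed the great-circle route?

Great circle: cos σ = sin φ₁ sin φ₂ + cos φ₁ cos φ₂ cos Δλ,  σ = 1.3764 rad → d_gc = 8773.4 km
Rhumb line: Δψ = +1.8200, q = Δφ/Δψ = 0.6463, d_rh = R√(Δφ²+q²Δλ²) = 9067.0 km
Excess = 9067.0 − 8773.4 = 293.6 ≈ 294 km

294 km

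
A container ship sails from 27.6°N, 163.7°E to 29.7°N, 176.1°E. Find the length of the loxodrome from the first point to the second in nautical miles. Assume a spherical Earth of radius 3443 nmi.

666 nmi

Rhumb course C = atan2(Δλ, Δψ) with Δψ = ln[tan(π/4+φ₂/2)/tan(π/4+φ₁/2)] = +0.0418, Δλ = +0.2164 → C = 79.08°
d = R·|Δφ| / |cos C| = 3443·0.03665 / 0.18950 = 666 nmi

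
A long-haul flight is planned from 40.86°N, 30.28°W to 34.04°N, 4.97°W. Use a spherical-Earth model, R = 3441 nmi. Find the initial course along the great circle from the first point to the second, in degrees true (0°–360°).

θ = atan2( sin Δλ·cos φ₂ ,  cos φ₁ sin φ₂ − sin φ₁ cos φ₂ cos Δλ )
  = atan2(+0.3543, -0.0667) = 100.66°

100.7°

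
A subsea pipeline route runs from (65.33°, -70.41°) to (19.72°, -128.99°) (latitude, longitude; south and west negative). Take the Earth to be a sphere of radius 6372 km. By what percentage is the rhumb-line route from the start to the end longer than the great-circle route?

Great circle: σ = 1.0339 rad → d_gc = Rσ = 6588.1 km
Rhumb: Δφ = -0.7960, Δλ = -1.0224, Δψ = -1.1690, q = Δφ/Δψ = 0.6810 → d_rh = R√(Δφ²+q²Δλ²) = 6738.8 km
Excess = (6738.8 − 6588.1) / 6588.1 = 150.7 / 6588.1 = 2.29% ≈ 2.3%

2.3%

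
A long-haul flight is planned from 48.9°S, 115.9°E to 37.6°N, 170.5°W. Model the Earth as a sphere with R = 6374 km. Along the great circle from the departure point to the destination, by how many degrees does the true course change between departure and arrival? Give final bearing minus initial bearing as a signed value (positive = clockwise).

-11.5°

Initial bearing θ₁ = atan2(sin Δλ cos φ₂, cos φ₁ sin φ₂ − sin φ₁ cos φ₂ cos Δλ) = 53.15°
Final bearing θ₂ = (initial bearing from the destination back to the start) + 180° = 41.60°
Δθ = θ₂ − θ₁ = -11.5°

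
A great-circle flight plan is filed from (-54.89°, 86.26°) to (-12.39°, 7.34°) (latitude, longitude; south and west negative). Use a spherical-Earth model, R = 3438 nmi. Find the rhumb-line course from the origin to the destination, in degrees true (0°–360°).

304.1°

Meridional parts: M(φ₁)=-1.1509, M(φ₂)=-0.2180 → ΔM = +0.9329;  Δλ = -1.3774 rad
tan C = Δλ / ΔM = -1.4764 → C = 304.11°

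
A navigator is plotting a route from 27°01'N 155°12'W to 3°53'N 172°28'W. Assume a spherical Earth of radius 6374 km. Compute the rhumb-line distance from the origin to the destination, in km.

3162 km

Rhumb course C = atan2(Δλ, Δψ) with Δψ = ln[tan(π/4+φ₂/2)/tan(π/4+φ₁/2)] = -0.4222, Δλ = -0.3014 → C = 215.52°
d = R·|Δφ| / |cos C| = 6374·0.40375 / 0.81393 = 3162 km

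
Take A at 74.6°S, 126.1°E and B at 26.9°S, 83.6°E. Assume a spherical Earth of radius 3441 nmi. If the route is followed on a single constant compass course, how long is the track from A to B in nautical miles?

Rhumb course C = atan2(Δλ, Δψ) with Δψ = ln[tan(π/4+φ₂/2)/tan(π/4+φ₁/2)] = +1.5132, Δλ = -0.7418 → C = 333.89°
d = R·|Δφ| / |cos C| = 3441·0.83252 / 0.89792 = 3190 nmi

3190 nmi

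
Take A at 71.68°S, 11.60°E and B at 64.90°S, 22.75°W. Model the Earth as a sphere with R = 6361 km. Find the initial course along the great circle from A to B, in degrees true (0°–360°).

281.3°

N = sin Δλ·cos φ₂ = -0.2394;  D = cos φ₁ sin φ₂ − sin φ₁ cos φ₂ cos Δλ = +0.0478
initial course = atan2(N, D) = 281.30°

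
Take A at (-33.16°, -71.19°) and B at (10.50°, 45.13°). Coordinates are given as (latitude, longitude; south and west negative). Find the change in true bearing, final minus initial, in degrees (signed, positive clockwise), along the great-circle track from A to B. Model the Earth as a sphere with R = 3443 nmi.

-37.6°

Initial bearing θ₁ = atan2(sin Δλ cos φ₂, cos φ₁ sin φ₂ − sin φ₁ cos φ₂ cos Δλ) = 95.57°
Final bearing θ₂ = (initial bearing from the destination back to the start) + 180° = 57.93°
Δθ = θ₂ − θ₁ = -37.6°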